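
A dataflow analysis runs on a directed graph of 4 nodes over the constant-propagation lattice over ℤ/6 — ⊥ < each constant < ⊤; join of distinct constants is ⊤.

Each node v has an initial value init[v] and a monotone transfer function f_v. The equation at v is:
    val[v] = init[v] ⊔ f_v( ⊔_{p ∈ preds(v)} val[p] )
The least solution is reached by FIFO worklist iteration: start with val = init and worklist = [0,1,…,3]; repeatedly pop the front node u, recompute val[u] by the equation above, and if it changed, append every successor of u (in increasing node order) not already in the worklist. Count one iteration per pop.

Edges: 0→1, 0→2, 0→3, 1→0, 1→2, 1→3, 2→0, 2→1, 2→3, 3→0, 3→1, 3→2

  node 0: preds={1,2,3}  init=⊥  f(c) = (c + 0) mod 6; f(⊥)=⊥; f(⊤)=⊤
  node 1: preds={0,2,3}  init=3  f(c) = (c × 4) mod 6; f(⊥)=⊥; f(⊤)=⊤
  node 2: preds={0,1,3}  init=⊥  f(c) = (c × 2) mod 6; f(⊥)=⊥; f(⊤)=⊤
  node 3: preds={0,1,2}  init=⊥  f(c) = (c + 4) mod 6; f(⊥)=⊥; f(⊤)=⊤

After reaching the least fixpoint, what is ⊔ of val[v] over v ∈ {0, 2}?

⊤

Worklist (8 pops):
  #1 pop 0: in=3 → 3 (was ⊥); enqueue []
  #2 pop 1: in=3 → ⊤ (was 3); enqueue [0]
  #3 pop 2: in=⊤ → ⊤ (was ⊥); enqueue [1]
  #4 pop 3: in=⊤ → ⊤ (was ⊥); enqueue [2]
  #5 pop 0: in=⊤ → ⊤ (was 3); enqueue [3]
  #6 pop 1: in=⊤ → ⊤ (no change)
  #7 pop 2: in=⊤ → ⊤ (no change)
  #8 pop 3: in=⊤ → ⊤ (no change)

Fixpoint:
  val[0] = ⊤
  val[1] = ⊤
  val[2] = ⊤
  val[3] = ⊤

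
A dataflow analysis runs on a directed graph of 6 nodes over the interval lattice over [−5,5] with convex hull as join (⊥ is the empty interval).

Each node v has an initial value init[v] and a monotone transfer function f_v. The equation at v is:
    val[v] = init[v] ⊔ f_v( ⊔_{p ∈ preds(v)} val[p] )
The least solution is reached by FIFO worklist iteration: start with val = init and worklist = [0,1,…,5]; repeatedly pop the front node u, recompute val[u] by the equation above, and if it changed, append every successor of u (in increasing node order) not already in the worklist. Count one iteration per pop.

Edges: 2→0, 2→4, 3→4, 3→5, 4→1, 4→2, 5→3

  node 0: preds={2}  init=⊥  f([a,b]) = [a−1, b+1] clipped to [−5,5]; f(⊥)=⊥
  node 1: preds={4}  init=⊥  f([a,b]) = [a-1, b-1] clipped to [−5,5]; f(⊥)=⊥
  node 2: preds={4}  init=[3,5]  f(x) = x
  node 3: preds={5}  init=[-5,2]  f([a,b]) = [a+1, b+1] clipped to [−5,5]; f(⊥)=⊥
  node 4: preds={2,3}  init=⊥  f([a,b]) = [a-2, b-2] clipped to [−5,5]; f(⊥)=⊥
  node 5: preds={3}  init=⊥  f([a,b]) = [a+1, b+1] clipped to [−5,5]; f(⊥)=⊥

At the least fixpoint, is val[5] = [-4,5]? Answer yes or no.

Iteration log — 15 steps:
  step 1. node 0  ⊔preds=[3,5]  new=[2,5]  old=⊥  +wl: 
  step 2. node 1  ⊔preds=⊥  new=⊥  stable
  step 3. node 2  ⊔preds=⊥  new=[3,5]  stable
  step 4. node 3  ⊔preds=⊥  new=[-5,2]  stable
  step 5. node 4  ⊔preds=[-5,5]  new=[-5,3]  old=⊥  +wl: 1,2
  step 6. node 5  ⊔preds=[-5,2]  new=[-4,3]  old=⊥  +wl: 3
  step 7. node 1  ⊔preds=[-5,3]  new=[-5,2]  old=⊥  +wl: 
  step 8. node 2  ⊔preds=[-5,3]  new=[-5,5]  old=[3,5]  +wl: 0,4
  step 9. node 3  ⊔preds=[-4,3]  new=[-5,4]  old=[-5,2]  +wl: 5
  step 10. node 0  ⊔preds=[-5,5]  new=[-5,5]  old=[2,5]  +wl: 
  step 11. node 4  ⊔preds=[-5,5]  new=[-5,3]  stable
  step 12. node 5  ⊔preds=[-5,4]  new=[-4,5]  old=[-4,3]  +wl: 3
  step 13. node 3  ⊔preds=[-4,5]  new=[-5,5]  old=[-5,4]  +wl: 4,5
  step 14. node 4  ⊔preds=[-5,5]  new=[-5,3]  stable
  step 15. node 5  ⊔preds=[-5,5]  new=[-4,5]  stable

Least fixpoint reached:
  node 0: [-5,5]
  node 1: [-5,2]
  node 2: [-5,5]
  node 3: [-5,5]
  node 4: [-5,3]
  node 5: [-4,5]

yes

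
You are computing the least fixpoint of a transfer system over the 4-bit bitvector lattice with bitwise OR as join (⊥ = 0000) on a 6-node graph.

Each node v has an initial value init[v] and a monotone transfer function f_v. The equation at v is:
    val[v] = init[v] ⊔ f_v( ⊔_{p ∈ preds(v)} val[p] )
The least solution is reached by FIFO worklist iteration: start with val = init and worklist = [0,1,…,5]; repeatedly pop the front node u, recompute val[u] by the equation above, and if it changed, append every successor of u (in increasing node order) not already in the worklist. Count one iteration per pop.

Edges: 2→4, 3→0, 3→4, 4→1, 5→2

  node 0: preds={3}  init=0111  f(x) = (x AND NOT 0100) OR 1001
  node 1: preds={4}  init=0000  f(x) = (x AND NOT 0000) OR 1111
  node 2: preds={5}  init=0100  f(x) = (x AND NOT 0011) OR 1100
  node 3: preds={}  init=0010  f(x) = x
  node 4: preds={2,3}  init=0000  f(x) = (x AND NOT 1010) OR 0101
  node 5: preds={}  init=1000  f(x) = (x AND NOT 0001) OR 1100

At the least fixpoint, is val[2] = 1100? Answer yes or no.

Worklist (8 pops):
  #1 pop 0: in=0010 → 1111 (was 0111); enqueue []
  #2 pop 1: in=0000 → 1111 (was 0000); enqueue []
  #3 pop 2: in=1000 → 1100 (was 0100); enqueue []
  #4 pop 3: in=0000 → 0010 (no change)
  #5 pop 4: in=1110 → 0101 (was 0000); enqueue [1]
  #6 pop 5: in=0000 → 1100 (was 1000); enqueue [2]
  #7 pop 1: in=0101 → 1111 (no change)
  #8 pop 2: in=1100 → 1100 (no change)

Fixpoint:
  val[0] = 1111
  val[1] = 1111
  val[2] = 1100
  val[3] = 0010
  val[4] = 0101
  val[5] = 1100

yes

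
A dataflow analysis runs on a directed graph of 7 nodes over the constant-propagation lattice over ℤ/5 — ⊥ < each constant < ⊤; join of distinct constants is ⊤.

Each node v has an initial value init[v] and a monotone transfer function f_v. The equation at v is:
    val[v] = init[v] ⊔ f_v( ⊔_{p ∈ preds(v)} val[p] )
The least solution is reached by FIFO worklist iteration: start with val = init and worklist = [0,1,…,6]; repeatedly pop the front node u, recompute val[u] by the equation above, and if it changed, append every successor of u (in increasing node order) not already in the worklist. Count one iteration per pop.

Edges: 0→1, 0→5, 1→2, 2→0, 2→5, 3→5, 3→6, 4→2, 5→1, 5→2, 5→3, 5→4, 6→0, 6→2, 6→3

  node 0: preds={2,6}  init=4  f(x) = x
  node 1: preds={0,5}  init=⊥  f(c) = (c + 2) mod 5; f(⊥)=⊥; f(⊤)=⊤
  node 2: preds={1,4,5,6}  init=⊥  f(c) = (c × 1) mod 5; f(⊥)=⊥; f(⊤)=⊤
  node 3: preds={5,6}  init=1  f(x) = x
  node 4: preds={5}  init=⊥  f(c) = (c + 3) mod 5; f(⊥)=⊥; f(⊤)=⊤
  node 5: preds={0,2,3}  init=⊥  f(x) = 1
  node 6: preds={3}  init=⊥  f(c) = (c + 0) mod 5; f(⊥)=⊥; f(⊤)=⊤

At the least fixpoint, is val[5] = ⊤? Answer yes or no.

Worklist (15 pops):
  #1 pop 0: in=⊥ → 4 (no change)
  #2 pop 1: in=4 → 1 (was ⊥); enqueue []
  #3 pop 2: in=1 → 1 (was ⊥); enqueue [0]
  #4 pop 3: in=⊥ → 1 (no change)
  #5 pop 4: in=⊥ → ⊥ (no change)
  #6 pop 5: in=⊤ → 1 (was ⊥); enqueue [1,2,3,4]
  #7 pop 6: in=1 → 1 (was ⊥); enqueue []
  #8 pop 0: in=1 → ⊤ (was 4); enqueue [5]
  #9 pop 1: in=⊤ → ⊤ (was 1); enqueue []
  #10 pop 2: in=⊤ → ⊤ (was 1); enqueue [0]
  #11 pop 3: in=1 → 1 (no change)
  #12 pop 4: in=1 → 4 (was ⊥); enqueue [2]
  #13 pop 5: in=⊤ → 1 (no change)
  #14 pop 0: in=⊤ → ⊤ (no change)
  #15 pop 2: in=⊤ → ⊤ (no change)

Fixpoint:
  val[0] = ⊤
  val[1] = ⊤
  val[2] = ⊤
  val[3] = 1
  val[4] = 4
  val[5] = 1
  val[6] = 1

no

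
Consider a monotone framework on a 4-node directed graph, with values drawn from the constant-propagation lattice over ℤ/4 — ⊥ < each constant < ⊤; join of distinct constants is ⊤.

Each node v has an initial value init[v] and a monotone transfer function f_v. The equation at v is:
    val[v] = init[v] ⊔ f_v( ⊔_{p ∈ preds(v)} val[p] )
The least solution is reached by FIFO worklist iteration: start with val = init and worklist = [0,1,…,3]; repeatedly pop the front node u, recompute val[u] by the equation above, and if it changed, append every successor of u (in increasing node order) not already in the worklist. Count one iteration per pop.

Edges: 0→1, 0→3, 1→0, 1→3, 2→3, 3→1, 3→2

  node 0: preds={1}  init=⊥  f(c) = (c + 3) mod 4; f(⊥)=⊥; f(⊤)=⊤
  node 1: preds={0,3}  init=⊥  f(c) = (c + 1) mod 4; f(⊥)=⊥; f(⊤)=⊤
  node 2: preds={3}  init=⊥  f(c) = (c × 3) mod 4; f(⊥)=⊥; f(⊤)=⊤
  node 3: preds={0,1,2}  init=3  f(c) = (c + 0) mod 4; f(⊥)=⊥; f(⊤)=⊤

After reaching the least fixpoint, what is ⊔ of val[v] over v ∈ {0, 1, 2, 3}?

Trace (11 dequeues):
  [1] u=0 | in ⊥ | out ⊥ | ==
  [2] u=1 | in 3 | out 0 | prev ⊥ | push {0}
  [3] u=2 | in 3 | out 1 | prev ⊥ | push {}
  [4] u=3 | in ⊤ | out ⊤ | prev 3 | push {1,2}
  [5] u=0 | in 0 | out 3 | prev ⊥ | push {3}
  [6] u=1 | in ⊤ | out ⊤ | prev 0 | push {0}
  [7] u=2 | in ⊤ | out ⊤ | prev 1 | push {}
  [8] u=3 | in ⊤ | out ⊤ | ==
  [9] u=0 | in ⊤ | out ⊤ | prev 3 | push {1,3}
  [10] u=1 | in ⊤ | out ⊤ | ==
  [11] u=3 | in ⊤ | out ⊤ | ==

Converged values:
  [0] ⊤
  [1] ⊤
  [2] ⊤
  [3] ⊤

⊤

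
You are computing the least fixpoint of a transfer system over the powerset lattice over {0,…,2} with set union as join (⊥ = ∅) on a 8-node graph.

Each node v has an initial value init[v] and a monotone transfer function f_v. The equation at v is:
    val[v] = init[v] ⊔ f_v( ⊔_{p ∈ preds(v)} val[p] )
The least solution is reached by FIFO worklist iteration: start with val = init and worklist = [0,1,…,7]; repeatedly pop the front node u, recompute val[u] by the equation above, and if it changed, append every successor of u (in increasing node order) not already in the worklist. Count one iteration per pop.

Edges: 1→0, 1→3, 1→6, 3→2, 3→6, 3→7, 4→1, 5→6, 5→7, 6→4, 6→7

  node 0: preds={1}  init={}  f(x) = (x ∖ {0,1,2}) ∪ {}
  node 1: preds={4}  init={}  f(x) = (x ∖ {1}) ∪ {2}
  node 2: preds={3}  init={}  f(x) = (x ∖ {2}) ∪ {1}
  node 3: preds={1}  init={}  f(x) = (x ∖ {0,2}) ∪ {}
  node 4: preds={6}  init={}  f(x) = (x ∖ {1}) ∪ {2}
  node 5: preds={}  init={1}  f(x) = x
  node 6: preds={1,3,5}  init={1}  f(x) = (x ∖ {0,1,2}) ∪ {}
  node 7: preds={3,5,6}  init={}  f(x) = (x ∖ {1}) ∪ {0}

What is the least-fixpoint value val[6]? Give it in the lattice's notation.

Worklist (10 pops):
  #1 pop 0: in={} → {} (no change)
  #2 pop 1: in={} → {2} (was {}); enqueue [0]
  #3 pop 2: in={} → {1} (was {}); enqueue []
  #4 pop 3: in={2} → {} (no change)
  #5 pop 4: in={1} → {2} (was {}); enqueue [1]
  #6 pop 5: in={} → {1} (no change)
  #7 pop 6: in={1,2} → {1} (no change)
  #8 pop 7: in={1} → {0} (was {}); enqueue []
  #9 pop 0: in={2} → {} (no change)
  #10 pop 1: in={2} → {2} (no change)

Fixpoint:
  val[0] = {}
  val[1] = {2}
  val[2] = {1}
  val[3] = {}
  val[4] = {2}
  val[5] = {1}
  val[6] = {1}
  val[7] = {0}

{1}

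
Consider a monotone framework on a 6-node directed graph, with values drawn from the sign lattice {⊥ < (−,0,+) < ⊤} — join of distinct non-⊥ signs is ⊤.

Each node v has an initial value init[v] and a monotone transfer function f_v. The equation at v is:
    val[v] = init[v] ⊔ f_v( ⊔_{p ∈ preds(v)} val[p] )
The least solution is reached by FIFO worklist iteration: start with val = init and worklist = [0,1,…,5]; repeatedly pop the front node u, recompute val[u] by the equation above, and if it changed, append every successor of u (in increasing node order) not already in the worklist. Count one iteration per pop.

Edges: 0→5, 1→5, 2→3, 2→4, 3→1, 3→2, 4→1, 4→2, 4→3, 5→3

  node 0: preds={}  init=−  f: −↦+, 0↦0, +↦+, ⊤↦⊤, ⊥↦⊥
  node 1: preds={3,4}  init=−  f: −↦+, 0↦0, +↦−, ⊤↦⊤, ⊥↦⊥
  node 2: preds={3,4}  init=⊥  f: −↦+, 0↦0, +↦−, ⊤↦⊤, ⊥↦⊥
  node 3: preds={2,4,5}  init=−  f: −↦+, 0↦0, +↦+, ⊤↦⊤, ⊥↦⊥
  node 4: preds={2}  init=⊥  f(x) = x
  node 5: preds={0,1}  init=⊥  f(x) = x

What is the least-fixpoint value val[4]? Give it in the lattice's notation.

⊤

Trace (13 dequeues):
  [1] u=0 | in ⊥ | out − | ==
  [2] u=1 | in − | out ⊤ | prev − | push {}
  [3] u=2 | in − | out + | prev ⊥ | push {}
  [4] u=3 | in + | out ⊤ | prev − | push {1,2}
  [5] u=4 | in + | out + | prev ⊥ | push {3}
  [6] u=5 | in ⊤ | out ⊤ | prev ⊥ | push {}
  [7] u=1 | in ⊤ | out ⊤ | ==
  [8] u=2 | in ⊤ | out ⊤ | prev + | push {4}
  [9] u=3 | in ⊤ | out ⊤ | ==
  [10] u=4 | in ⊤ | out ⊤ | prev + | push {1,2,3}
  [11] u=1 | in ⊤ | out ⊤ | ==
  [12] u=2 | in ⊤ | out ⊤ | ==
  [13] u=3 | in ⊤ | out ⊤ | ==

Converged values:
  [0] −
  [1] ⊤
  [2] ⊤
  [3] ⊤
  [4] ⊤
  [5] ⊤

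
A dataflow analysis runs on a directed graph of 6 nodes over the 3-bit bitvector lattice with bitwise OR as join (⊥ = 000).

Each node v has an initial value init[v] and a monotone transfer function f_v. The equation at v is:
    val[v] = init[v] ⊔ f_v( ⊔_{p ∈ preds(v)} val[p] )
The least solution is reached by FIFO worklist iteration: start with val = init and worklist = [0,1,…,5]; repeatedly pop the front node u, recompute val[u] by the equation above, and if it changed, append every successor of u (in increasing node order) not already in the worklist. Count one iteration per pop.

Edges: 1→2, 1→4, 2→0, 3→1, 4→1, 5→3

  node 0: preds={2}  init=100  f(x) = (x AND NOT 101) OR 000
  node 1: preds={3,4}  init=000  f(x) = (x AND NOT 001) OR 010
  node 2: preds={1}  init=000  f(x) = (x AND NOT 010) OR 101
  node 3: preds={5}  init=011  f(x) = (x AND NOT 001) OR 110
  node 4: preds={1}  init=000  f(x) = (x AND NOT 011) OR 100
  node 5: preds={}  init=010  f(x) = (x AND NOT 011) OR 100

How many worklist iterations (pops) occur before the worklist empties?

Worklist (11 pops):
  #1 pop 0: in=000 → 100 (no change)
  #2 pop 1: in=011 → 010 (was 000); enqueue []
  #3 pop 2: in=010 → 101 (was 000); enqueue [0]
  #4 pop 3: in=010 → 111 (was 011); enqueue [1]
  #5 pop 4: in=010 → 100 (was 000); enqueue []
  #6 pop 5: in=000 → 110 (was 010); enqueue [3]
  #7 pop 0: in=101 → 100 (no change)
  #8 pop 1: in=111 → 110 (was 010); enqueue [2,4]
  #9 pop 3: in=110 → 111 (no change)
  #10 pop 2: in=110 → 101 (no change)
  #11 pop 4: in=110 → 100 (no change)

Fixpoint:
  val[0] = 100
  val[1] = 110
  val[2] = 101
  val[3] = 111
  val[4] = 100
  val[5] = 110

11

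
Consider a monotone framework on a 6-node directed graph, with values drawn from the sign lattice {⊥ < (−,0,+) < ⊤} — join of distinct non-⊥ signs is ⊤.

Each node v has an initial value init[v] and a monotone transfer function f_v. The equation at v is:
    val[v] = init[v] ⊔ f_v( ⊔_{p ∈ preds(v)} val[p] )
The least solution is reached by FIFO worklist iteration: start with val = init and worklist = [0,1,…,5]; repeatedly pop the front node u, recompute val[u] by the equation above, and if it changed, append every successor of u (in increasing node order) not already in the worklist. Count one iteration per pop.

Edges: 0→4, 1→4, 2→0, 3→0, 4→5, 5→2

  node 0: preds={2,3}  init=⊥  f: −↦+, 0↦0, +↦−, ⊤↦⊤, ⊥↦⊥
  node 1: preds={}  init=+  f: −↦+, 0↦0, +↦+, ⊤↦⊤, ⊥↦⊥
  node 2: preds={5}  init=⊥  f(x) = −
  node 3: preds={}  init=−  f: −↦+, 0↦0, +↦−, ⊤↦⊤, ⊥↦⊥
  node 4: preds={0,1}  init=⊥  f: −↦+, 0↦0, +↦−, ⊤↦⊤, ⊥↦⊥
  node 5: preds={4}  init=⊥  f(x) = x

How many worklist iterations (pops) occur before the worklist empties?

8

Iteration log — 8 steps:
  step 1. node 0  ⊔preds=−  new=+  old=⊥  +wl: 
  step 2. node 1  ⊔preds=⊥  new=+  stable
  step 3. node 2  ⊔preds=⊥  new=−  old=⊥  +wl: 0
  step 4. node 3  ⊔preds=⊥  new=−  stable
  step 5. node 4  ⊔preds=+  new=−  old=⊥  +wl: 
  step 6. node 5  ⊔preds=−  new=−  old=⊥  +wl: 2
  step 7. node 0  ⊔preds=−  new=+  stable
  step 8. node 2  ⊔preds=−  new=−  stable

Least fixpoint reached:
  node 0: +
  node 1: +
  node 2: −
  node 3: −
  node 4: −
  node 5: −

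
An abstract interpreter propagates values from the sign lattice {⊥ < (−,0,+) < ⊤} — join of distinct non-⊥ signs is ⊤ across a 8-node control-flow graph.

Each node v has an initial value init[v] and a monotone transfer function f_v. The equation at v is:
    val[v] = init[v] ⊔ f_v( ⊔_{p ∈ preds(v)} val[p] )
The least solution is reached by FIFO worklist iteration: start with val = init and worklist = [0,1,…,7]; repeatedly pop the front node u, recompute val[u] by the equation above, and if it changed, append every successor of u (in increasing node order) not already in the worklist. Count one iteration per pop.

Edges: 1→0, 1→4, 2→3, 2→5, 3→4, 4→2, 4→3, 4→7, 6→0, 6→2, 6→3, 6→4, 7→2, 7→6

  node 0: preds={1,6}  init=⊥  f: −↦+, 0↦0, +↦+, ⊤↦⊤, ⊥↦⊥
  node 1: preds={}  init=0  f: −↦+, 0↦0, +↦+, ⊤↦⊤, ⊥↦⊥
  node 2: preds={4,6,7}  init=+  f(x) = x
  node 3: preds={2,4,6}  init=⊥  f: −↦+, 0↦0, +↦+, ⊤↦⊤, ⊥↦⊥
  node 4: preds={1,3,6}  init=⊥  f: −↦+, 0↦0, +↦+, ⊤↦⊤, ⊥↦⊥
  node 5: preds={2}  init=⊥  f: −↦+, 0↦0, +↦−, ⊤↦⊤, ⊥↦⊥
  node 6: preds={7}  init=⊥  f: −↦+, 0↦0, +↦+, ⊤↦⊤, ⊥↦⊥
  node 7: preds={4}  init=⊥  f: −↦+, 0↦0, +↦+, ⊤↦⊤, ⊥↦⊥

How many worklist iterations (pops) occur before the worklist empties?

Iteration log — 16 steps:
  step 1. node 0  ⊔preds=0  new=0  old=⊥  +wl: 
  step 2. node 1  ⊔preds=⊥  new=0  stable
  step 3. node 2  ⊔preds=⊥  new=+  stable
  step 4. node 3  ⊔preds=+  new=+  old=⊥  +wl: 
  step 5. node 4  ⊔preds=⊤  new=⊤  old=⊥  +wl: 2,3
  step 6. node 5  ⊔preds=+  new=−  old=⊥  +wl: 
  step 7. node 6  ⊔preds=⊥  new=⊥  stable
  step 8. node 7  ⊔preds=⊤  new=⊤  old=⊥  +wl: 6
  step 9. node 2  ⊔preds=⊤  new=⊤  old=+  +wl: 5
  step 10. node 3  ⊔preds=⊤  new=⊤  old=+  +wl: 4
  step 11. node 6  ⊔preds=⊤  new=⊤  old=⊥  +wl: 0,2,3
  step 12. node 5  ⊔preds=⊤  new=⊤  old=−  +wl: 
  step 13. node 4  ⊔preds=⊤  new=⊤  stable
  step 14. node 0  ⊔preds=⊤  new=⊤  old=0  +wl: 
  step 15. node 2  ⊔preds=⊤  new=⊤  stable
  step 16. node 3  ⊔preds=⊤  new=⊤  stable

Least fixpoint reached:
  node 0: ⊤
  node 1: 0
  node 2: ⊤
  node 3: ⊤
  node 4: ⊤
  node 5: ⊤
  node 6: ⊤
  node 7: ⊤

16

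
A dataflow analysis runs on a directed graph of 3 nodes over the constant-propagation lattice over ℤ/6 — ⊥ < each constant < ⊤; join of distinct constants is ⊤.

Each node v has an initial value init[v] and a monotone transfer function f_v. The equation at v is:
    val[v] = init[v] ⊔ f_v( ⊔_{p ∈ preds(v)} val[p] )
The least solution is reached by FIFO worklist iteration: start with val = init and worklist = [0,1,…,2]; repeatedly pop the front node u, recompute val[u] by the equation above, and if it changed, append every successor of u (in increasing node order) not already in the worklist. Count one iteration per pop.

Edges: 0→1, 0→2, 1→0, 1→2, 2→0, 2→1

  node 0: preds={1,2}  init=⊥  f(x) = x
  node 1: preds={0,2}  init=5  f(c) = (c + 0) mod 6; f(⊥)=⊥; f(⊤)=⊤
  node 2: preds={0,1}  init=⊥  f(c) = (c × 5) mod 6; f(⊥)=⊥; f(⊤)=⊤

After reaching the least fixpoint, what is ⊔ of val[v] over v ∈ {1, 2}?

⊤

Worklist (8 pops):
  #1 pop 0: in=5 → 5 (was ⊥); enqueue []
  #2 pop 1: in=5 → 5 (no change)
  #3 pop 2: in=5 → 1 (was ⊥); enqueue [0,1]
  #4 pop 0: in=⊤ → ⊤ (was 5); enqueue [2]
  #5 pop 1: in=⊤ → ⊤ (was 5); enqueue [0]
  #6 pop 2: in=⊤ → ⊤ (was 1); enqueue [1]
  #7 pop 0: in=⊤ → ⊤ (no change)
  #8 pop 1: in=⊤ → ⊤ (no change)

Fixpoint:
  val[0] = ⊤
  val[1] = ⊤
  val[2] = ⊤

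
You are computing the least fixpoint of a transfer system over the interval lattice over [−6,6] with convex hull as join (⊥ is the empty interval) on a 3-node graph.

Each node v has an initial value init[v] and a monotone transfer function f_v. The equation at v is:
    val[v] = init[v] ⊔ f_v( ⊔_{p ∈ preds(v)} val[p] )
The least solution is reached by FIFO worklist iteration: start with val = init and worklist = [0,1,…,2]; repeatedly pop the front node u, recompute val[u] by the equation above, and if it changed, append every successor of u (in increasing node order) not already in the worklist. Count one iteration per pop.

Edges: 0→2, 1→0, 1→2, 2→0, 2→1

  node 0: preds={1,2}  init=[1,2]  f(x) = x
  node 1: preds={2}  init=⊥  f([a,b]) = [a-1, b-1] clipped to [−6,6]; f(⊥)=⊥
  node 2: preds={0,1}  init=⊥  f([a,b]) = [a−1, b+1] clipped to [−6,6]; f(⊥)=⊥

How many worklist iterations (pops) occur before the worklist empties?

Trace (16 dequeues):
  [1] u=0 | in ⊥ | out [1,2] | ==
  [2] u=1 | in ⊥ | out ⊥ | ==
  [3] u=2 | in [1,2] | out [0,3] | prev ⊥ | push {0,1}
  [4] u=0 | in [0,3] | out [0,3] | prev [1,2] | push {2}
  [5] u=1 | in [0,3] | out [-1,2] | prev ⊥ | push {0}
  [6] u=2 | in [-1,3] | out [-2,4] | prev [0,3] | push {1}
  [7] u=0 | in [-2,4] | out [-2,4] | prev [0,3] | push {2}
  [8] u=1 | in [-2,4] | out [-3,3] | prev [-1,2] | push {0}
  [9] u=2 | in [-3,4] | out [-4,5] | prev [-2,4] | push {1}
  [10] u=0 | in [-4,5] | out [-4,5] | prev [-2,4] | push {2}
  [11] u=1 | in [-4,5] | out [-5,4] | prev [-3,3] | push {0}
  [12] u=2 | in [-5,5] | out [-6,6] | prev [-4,5] | push {1}
  [13] u=0 | in [-6,6] | out [-6,6] | prev [-4,5] | push {2}
  [14] u=1 | in [-6,6] | out [-6,5] | prev [-5,4] | push {0}
  [15] u=2 | in [-6,6] | out [-6,6] | ==
  [16] u=0 | in [-6,6] | out [-6,6] | ==

Converged values:
  [0] [-6,6]
  [1] [-6,5]
  [2] [-6,6]

16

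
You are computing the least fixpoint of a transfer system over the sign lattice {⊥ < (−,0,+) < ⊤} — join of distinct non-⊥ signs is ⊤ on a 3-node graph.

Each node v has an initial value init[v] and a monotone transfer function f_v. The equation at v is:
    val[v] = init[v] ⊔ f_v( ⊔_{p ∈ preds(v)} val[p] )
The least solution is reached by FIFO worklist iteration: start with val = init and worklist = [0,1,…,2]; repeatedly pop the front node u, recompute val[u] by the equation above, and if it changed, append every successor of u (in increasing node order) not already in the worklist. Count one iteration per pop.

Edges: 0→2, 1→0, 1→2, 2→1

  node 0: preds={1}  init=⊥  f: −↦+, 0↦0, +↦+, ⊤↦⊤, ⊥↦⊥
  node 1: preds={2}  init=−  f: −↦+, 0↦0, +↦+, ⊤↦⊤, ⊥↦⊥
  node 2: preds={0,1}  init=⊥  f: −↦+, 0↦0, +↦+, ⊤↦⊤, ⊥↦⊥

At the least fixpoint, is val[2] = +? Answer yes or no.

Trace (6 dequeues):
  [1] u=0 | in − | out + | prev ⊥ | push {}
  [2] u=1 | in ⊥ | out − | ==
  [3] u=2 | in ⊤ | out ⊤ | prev ⊥ | push {1}
  [4] u=1 | in ⊤ | out ⊤ | prev − | push {0,2}
  [5] u=0 | in ⊤ | out ⊤ | prev + | push {}
  [6] u=2 | in ⊤ | out ⊤ | ==

Converged values:
  [0] ⊤
  [1] ⊤
  [2] ⊤

no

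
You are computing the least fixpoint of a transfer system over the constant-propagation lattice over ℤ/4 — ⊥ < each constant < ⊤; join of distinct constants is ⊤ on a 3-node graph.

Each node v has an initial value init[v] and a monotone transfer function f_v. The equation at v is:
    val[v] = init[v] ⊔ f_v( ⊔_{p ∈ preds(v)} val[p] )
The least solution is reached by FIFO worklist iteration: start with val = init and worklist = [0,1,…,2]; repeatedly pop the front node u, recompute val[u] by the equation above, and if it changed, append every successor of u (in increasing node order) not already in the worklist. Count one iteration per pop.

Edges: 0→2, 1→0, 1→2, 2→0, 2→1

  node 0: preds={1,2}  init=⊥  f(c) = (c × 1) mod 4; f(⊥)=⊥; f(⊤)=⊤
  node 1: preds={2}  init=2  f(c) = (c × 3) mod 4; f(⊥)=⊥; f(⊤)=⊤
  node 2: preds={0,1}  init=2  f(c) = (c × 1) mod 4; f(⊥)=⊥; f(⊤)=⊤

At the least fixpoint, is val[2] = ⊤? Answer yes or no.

no

Worklist (3 pops):
  #1 pop 0: in=2 → 2 (was ⊥); enqueue []
  #2 pop 1: in=2 → 2 (no change)
  #3 pop 2: in=2 → 2 (no change)

Fixpoint:
  val[0] = 2
  val[1] = 2
  val[2] = 2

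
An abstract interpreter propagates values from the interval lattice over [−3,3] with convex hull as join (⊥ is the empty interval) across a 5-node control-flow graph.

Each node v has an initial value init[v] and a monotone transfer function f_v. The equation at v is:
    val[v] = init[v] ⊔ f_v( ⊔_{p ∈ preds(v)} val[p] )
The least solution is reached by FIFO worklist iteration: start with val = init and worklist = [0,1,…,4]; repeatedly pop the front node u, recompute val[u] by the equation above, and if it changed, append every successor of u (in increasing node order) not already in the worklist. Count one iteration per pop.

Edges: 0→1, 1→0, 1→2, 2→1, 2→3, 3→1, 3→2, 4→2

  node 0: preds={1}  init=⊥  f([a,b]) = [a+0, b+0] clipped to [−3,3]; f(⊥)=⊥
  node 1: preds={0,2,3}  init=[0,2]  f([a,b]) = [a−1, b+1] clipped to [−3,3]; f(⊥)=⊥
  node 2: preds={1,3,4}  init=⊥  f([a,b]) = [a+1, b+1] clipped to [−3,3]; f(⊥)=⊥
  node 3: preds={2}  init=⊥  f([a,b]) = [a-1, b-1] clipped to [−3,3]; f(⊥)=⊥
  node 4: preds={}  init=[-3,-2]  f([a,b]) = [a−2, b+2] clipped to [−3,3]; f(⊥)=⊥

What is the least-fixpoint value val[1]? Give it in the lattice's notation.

Worklist (10 pops):
  #1 pop 0: in=[0,2] → [0,2] (was ⊥); enqueue []
  #2 pop 1: in=[0,2] → [-1,3] (was [0,2]); enqueue [0]
  #3 pop 2: in=[-3,3] → [-2,3] (was ⊥); enqueue [1]
  #4 pop 3: in=[-2,3] → [-3,2] (was ⊥); enqueue [2]
  #5 pop 4: in=⊥ → [-3,-2] (no change)
  #6 pop 0: in=[-1,3] → [-1,3] (was [0,2]); enqueue []
  #7 pop 1: in=[-3,3] → [-3,3] (was [-1,3]); enqueue [0]
  #8 pop 2: in=[-3,3] → [-2,3] (no change)
  #9 pop 0: in=[-3,3] → [-3,3] (was [-1,3]); enqueue [1]
  #10 pop 1: in=[-3,3] → [-3,3] (no change)

Fixpoint:
  val[0] = [-3,3]
  val[1] = [-3,3]
  val[2] = [-2,3]
  val[3] = [-3,2]
  val[4] = [-3,-2]

[-3,3]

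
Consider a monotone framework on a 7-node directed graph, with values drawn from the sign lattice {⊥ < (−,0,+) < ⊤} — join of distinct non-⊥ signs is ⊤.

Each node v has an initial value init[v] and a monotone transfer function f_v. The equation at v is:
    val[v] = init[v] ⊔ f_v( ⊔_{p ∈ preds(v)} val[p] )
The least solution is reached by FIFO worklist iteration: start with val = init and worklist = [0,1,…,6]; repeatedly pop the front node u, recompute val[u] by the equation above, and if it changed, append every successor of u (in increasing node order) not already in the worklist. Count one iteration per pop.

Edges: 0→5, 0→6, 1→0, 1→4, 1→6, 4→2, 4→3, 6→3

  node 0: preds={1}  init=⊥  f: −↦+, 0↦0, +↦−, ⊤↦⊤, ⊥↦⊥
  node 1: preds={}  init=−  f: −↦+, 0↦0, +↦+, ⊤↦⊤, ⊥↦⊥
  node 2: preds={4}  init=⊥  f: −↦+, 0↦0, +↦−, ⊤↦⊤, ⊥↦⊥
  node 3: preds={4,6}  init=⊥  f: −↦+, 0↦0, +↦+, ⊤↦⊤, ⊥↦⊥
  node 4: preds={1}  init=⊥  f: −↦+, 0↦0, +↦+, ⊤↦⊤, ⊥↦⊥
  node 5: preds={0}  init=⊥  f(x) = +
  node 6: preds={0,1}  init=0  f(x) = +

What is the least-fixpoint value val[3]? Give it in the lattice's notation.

Trace (9 dequeues):
  [1] u=0 | in − | out + | prev ⊥ | push {}
  [2] u=1 | in ⊥ | out − | ==
  [3] u=2 | in ⊥ | out ⊥ | ==
  [4] u=3 | in 0 | out 0 | prev ⊥ | push {}
  [5] u=4 | in − | out + | prev ⊥ | push {2,3}
  [6] u=5 | in + | out + | prev ⊥ | push {}
  [7] u=6 | in ⊤ | out ⊤ | prev 0 | push {}
  [8] u=2 | in + | out − | prev ⊥ | push {}
  [9] u=3 | in ⊤ | out ⊤ | prev 0 | push {}

Converged values:
  [0] +
  [1] −
  [2] −
  [3] ⊤
  [4] +
  [5] +
  [6] ⊤

⊤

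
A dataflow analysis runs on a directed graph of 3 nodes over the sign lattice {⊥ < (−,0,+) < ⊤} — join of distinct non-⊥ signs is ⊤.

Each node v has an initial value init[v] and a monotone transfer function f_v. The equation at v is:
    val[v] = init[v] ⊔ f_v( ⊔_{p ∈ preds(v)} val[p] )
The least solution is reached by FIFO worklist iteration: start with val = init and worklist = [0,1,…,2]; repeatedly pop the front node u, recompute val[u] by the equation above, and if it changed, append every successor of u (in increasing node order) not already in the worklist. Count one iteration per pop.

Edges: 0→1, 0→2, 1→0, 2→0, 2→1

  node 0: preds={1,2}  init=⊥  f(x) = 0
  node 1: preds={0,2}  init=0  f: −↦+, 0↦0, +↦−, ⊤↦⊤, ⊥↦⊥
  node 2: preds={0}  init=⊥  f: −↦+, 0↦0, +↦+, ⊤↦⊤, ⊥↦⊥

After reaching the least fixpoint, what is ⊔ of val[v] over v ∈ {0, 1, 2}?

Trace (5 dequeues):
  [1] u=0 | in 0 | out 0 | prev ⊥ | push {}
  [2] u=1 | in 0 | out 0 | ==
  [3] u=2 | in 0 | out 0 | prev ⊥ | push {0,1}
  [4] u=0 | in 0 | out 0 | ==
  [5] u=1 | in 0 | out 0 | ==

Converged values:
  [0] 0
  [1] 0
  [2] 0

0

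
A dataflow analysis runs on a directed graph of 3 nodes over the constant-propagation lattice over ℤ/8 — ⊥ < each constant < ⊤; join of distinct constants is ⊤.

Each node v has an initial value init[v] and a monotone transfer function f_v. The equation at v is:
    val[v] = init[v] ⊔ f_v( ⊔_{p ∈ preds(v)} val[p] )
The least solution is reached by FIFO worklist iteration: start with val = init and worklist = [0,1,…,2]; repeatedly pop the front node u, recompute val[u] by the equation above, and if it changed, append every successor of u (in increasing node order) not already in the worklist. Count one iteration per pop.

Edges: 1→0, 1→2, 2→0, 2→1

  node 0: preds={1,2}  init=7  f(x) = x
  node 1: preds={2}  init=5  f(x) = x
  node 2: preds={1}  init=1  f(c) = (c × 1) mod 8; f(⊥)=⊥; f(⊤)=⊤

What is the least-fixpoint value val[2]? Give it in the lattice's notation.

Trace (5 dequeues):
  [1] u=0 | in ⊤ | out ⊤ | prev 7 | push {}
  [2] u=1 | in 1 | out ⊤ | prev 5 | push {0}
  [3] u=2 | in ⊤ | out ⊤ | prev 1 | push {1}
  [4] u=0 | in ⊤ | out ⊤ | ==
  [5] u=1 | in ⊤ | out ⊤ | ==

Converged values:
  [0] ⊤
  [1] ⊤
  [2] ⊤

⊤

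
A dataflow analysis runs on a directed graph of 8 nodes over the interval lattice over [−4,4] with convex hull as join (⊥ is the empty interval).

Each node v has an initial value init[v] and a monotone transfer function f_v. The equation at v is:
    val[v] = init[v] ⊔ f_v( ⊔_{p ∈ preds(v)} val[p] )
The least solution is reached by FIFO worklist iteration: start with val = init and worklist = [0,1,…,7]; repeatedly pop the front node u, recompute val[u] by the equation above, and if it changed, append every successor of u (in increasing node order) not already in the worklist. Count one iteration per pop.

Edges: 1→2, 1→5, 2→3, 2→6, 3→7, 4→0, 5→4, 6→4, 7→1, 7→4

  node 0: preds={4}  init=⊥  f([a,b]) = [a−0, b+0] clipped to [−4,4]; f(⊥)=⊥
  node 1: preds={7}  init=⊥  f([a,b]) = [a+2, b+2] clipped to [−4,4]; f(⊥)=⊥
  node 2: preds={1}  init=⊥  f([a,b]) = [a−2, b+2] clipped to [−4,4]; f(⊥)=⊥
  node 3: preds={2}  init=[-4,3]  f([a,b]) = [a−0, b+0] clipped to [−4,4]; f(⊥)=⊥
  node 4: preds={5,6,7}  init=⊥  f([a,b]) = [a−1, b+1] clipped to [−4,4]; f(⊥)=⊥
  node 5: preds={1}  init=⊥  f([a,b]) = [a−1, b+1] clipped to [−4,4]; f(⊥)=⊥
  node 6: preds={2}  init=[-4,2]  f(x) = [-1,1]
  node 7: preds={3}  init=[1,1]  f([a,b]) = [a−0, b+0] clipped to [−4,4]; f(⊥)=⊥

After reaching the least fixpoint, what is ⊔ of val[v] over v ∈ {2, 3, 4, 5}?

Worklist (17 pops):
  #1 pop 0: in=⊥ → ⊥ (no change)
  #2 pop 1: in=[1,1] → [3,3] (was ⊥); enqueue []
  #3 pop 2: in=[3,3] → [1,4] (was ⊥); enqueue []
  #4 pop 3: in=[1,4] → [-4,4] (was [-4,3]); enqueue []
  #5 pop 4: in=[-4,2] → [-4,3] (was ⊥); enqueue [0]
  #6 pop 5: in=[3,3] → [2,4] (was ⊥); enqueue [4]
  #7 pop 6: in=[1,4] → [-4,2] (no change)
  #8 pop 7: in=[-4,4] → [-4,4] (was [1,1]); enqueue [1]
  #9 pop 0: in=[-4,3] → [-4,3] (was ⊥); enqueue []
  #10 pop 4: in=[-4,4] → [-4,4] (was [-4,3]); enqueue [0]
  #11 pop 1: in=[-4,4] → [-2,4] (was [3,3]); enqueue [2,5]
  #12 pop 0: in=[-4,4] → [-4,4] (was [-4,3]); enqueue []
  #13 pop 2: in=[-2,4] → [-4,4] (was [1,4]); enqueue [3,6]
  #14 pop 5: in=[-2,4] → [-3,4] (was [2,4]); enqueue [4]
  #15 pop 3: in=[-4,4] → [-4,4] (no change)
  #16 pop 6: in=[-4,4] → [-4,2] (no change)
  #17 pop 4: in=[-4,4] → [-4,4] (no change)

Fixpoint:
  val[0] = [-4,4]
  val[1] = [-2,4]
  val[2] = [-4,4]
  val[3] = [-4,4]
  val[4] = [-4,4]
  val[5] = [-3,4]
  val[6] = [-4,2]
  val[7] = [-4,4]

[-4,4]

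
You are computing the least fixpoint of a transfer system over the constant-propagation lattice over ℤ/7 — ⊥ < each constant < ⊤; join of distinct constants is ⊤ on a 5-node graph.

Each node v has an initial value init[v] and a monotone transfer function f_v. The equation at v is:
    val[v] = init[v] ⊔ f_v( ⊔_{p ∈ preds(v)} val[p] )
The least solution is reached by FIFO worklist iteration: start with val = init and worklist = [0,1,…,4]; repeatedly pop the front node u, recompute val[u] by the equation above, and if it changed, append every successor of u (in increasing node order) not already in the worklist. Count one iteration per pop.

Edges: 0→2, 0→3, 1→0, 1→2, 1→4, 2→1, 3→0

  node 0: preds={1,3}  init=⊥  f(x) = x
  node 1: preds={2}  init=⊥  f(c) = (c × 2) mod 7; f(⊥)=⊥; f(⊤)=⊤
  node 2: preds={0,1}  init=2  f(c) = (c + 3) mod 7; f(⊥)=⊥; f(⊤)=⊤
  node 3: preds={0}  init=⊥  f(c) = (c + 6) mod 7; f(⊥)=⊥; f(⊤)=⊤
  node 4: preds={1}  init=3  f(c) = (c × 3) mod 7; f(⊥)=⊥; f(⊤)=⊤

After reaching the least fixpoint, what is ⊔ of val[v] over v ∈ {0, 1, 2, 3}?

Worklist (14 pops):
  #1 pop 0: in=⊥ → ⊥ (no change)
  #2 pop 1: in=2 → 4 (was ⊥); enqueue [0]
  #3 pop 2: in=4 → ⊤ (was 2); enqueue [1]
  #4 pop 3: in=⊥ → ⊥ (no change)
  #5 pop 4: in=4 → ⊤ (was 3); enqueue []
  #6 pop 0: in=4 → 4 (was ⊥); enqueue [2,3]
  #7 pop 1: in=⊤ → ⊤ (was 4); enqueue [0,4]
  #8 pop 2: in=⊤ → ⊤ (no change)
  #9 pop 3: in=4 → 3 (was ⊥); enqueue []
  #10 pop 0: in=⊤ → ⊤ (was 4); enqueue [2,3]
  #11 pop 4: in=⊤ → ⊤ (no change)
  #12 pop 2: in=⊤ → ⊤ (no change)
  #13 pop 3: in=⊤ → ⊤ (was 3); enqueue [0]
  #14 pop 0: in=⊤ → ⊤ (no change)

Fixpoint:
  val[0] = ⊤
  val[1] = ⊤
  val[2] = ⊤
  val[3] = ⊤
  val[4] = ⊤

⊤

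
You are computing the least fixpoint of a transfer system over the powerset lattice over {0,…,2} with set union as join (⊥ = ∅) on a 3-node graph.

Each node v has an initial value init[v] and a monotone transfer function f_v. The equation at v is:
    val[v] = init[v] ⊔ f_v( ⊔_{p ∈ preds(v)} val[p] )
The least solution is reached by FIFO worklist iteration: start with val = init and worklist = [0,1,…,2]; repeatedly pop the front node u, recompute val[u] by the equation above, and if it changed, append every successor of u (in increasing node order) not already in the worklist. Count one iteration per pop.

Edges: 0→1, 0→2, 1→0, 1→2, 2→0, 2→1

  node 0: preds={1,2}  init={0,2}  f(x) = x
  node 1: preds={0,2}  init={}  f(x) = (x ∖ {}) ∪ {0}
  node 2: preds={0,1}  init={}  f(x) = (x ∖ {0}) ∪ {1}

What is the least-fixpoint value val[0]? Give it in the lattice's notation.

{0,1,2}

Worklist (7 pops):
  #1 pop 0: in={} → {0,2} (no change)
  #2 pop 1: in={0,2} → {0,2} (was {}); enqueue [0]
  #3 pop 2: in={0,2} → {1,2} (was {}); enqueue [1]
  #4 pop 0: in={0,1,2} → {0,1,2} (was {0,2}); enqueue [2]
  #5 pop 1: in={0,1,2} → {0,1,2} (was {0,2}); enqueue [0]
  #6 pop 2: in={0,1,2} → {1,2} (no change)
  #7 pop 0: in={0,1,2} → {0,1,2} (no change)

Fixpoint:
  val[0] = {0,1,2}
  val[1] = {0,1,2}
  val[2] = {1,2}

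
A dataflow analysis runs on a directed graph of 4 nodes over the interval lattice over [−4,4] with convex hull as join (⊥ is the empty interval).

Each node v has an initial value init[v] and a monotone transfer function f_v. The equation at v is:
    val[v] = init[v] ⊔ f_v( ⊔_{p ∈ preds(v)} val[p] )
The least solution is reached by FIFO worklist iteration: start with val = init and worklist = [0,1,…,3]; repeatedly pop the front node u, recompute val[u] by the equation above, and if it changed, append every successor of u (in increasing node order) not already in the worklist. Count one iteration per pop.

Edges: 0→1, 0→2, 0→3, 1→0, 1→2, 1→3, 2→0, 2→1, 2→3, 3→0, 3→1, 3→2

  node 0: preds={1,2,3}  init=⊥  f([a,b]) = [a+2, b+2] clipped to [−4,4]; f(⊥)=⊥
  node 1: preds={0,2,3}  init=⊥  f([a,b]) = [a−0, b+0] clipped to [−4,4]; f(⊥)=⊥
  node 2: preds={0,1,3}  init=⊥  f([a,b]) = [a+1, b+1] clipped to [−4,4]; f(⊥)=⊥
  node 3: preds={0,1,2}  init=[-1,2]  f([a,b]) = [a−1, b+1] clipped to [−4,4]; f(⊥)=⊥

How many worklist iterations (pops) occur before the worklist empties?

18

Iteration log — 18 steps:
  step 1. node 0  ⊔preds=[-1,2]  new=[1,4]  old=⊥  +wl: 
  step 2. node 1  ⊔preds=[-1,4]  new=[-1,4]  old=⊥  +wl: 0
  step 3. node 2  ⊔preds=[-1,4]  new=[0,4]  old=⊥  +wl: 1
  step 4. node 3  ⊔preds=[-1,4]  new=[-2,4]  old=[-1,2]  +wl: 2
  step 5. node 0  ⊔preds=[-2,4]  new=[0,4]  old=[1,4]  +wl: 3
  step 6. node 1  ⊔preds=[-2,4]  new=[-2,4]  old=[-1,4]  +wl: 0
  step 7. node 2  ⊔preds=[-2,4]  new=[-1,4]  old=[0,4]  +wl: 1
  step 8. node 3  ⊔preds=[-2,4]  new=[-3,4]  old=[-2,4]  +wl: 2
  step 9. node 0  ⊔preds=[-3,4]  new=[-1,4]  old=[0,4]  +wl: 3
  step 10. node 1  ⊔preds=[-3,4]  new=[-3,4]  old=[-2,4]  +wl: 0
  step 11. node 2  ⊔preds=[-3,4]  new=[-2,4]  old=[-1,4]  +wl: 1
  step 12. node 3  ⊔preds=[-3,4]  new=[-4,4]  old=[-3,4]  +wl: 2
  step 13. node 0  ⊔preds=[-4,4]  new=[-2,4]  old=[-1,4]  +wl: 3
  step 14. node 1  ⊔preds=[-4,4]  new=[-4,4]  old=[-3,4]  +wl: 0
  step 15. node 2  ⊔preds=[-4,4]  new=[-3,4]  old=[-2,4]  +wl: 1
  step 16. node 3  ⊔preds=[-4,4]  new=[-4,4]  stable
  step 17. node 0  ⊔preds=[-4,4]  new=[-2,4]  stable
  step 18. node 1  ⊔preds=[-4,4]  new=[-4,4]  stable

Least fixpoint reached:
  node 0: [-2,4]
  node 1: [-4,4]
  node 2: [-3,4]
  node 3: [-4,4]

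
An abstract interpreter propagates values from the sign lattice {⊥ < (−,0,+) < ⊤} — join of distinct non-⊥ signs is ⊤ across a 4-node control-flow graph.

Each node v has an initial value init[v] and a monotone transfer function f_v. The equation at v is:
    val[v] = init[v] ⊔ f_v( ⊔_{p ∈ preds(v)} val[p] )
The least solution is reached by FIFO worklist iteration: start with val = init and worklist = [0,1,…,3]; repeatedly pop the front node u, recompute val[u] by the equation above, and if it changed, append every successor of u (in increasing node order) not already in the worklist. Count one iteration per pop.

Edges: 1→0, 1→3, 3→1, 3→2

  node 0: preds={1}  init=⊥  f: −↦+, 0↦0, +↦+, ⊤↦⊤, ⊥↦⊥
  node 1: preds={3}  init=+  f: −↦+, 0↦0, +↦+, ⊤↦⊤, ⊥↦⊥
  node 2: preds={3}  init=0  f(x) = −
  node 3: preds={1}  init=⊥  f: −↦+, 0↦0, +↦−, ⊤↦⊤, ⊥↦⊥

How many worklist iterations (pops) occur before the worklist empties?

Worklist (6 pops):
  #1 pop 0: in=+ → + (was ⊥); enqueue []
  #2 pop 1: in=⊥ → + (no change)
  #3 pop 2: in=⊥ → ⊤ (was 0); enqueue []
  #4 pop 3: in=+ → − (was ⊥); enqueue [1,2]
  #5 pop 1: in=− → + (no change)
  #6 pop 2: in=− → ⊤ (no change)

Fixpoint:
  val[0] = +
  val[1] = +
  val[2] = ⊤
  val[3] = −

6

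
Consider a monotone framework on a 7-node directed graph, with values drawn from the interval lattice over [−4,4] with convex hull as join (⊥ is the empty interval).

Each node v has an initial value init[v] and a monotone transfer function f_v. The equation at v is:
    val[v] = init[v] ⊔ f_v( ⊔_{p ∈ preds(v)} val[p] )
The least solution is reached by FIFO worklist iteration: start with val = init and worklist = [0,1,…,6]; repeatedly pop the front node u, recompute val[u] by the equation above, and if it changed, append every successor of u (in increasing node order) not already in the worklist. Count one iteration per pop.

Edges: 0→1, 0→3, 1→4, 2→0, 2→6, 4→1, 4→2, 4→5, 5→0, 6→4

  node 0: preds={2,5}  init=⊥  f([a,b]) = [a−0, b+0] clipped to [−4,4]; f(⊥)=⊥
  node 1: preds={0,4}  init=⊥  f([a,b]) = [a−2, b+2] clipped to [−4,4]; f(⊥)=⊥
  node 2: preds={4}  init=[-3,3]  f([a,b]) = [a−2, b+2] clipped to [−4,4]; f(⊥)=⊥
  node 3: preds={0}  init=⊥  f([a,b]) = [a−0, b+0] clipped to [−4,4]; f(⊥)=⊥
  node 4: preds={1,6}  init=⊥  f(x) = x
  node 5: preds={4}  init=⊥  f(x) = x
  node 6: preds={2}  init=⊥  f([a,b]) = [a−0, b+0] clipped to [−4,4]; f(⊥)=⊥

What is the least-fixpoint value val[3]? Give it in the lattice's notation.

Trace (15 dequeues):
  [1] u=0 | in [-3,3] | out [-3,3] | prev ⊥ | push {}
  [2] u=1 | in [-3,3] | out [-4,4] | prev ⊥ | push {}
  [3] u=2 | in ⊥ | out [-3,3] | ==
  [4] u=3 | in [-3,3] | out [-3,3] | prev ⊥ | push {}
  [5] u=4 | in [-4,4] | out [-4,4] | prev ⊥ | push {1,2}
  [6] u=5 | in [-4,4] | out [-4,4] | prev ⊥ | push {0}
  [7] u=6 | in [-3,3] | out [-3,3] | prev ⊥ | push {4}
  [8] u=1 | in [-4,4] | out [-4,4] | ==
  [9] u=2 | in [-4,4] | out [-4,4] | prev [-3,3] | push {6}
  [10] u=0 | in [-4,4] | out [-4,4] | prev [-3,3] | push {1,3}
  [11] u=4 | in [-4,4] | out [-4,4] | ==
  [12] u=6 | in [-4,4] | out [-4,4] | prev [-3,3] | push {4}
  [13] u=1 | in [-4,4] | out [-4,4] | ==
  [14] u=3 | in [-4,4] | out [-4,4] | prev [-3,3] | push {}
  [15] u=4 | in [-4,4] | out [-4,4] | ==

Converged values:
  [0] [-4,4]
  [1] [-4,4]
  [2] [-4,4]
  [3] [-4,4]
  [4] [-4,4]
  [5] [-4,4]
  [6] [-4,4]

[-4,4]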